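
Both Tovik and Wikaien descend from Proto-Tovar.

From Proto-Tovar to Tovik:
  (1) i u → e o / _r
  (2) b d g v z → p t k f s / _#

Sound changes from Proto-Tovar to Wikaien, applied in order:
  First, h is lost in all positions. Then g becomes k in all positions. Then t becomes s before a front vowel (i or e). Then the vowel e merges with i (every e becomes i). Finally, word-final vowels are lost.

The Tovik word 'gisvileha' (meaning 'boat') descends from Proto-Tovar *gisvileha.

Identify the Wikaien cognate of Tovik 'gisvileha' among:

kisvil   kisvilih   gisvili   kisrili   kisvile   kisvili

kisvili

Wikaien: *gisvileha
  gisvileha → gisvilea   [h-loss]
  gisvilea → kisvilea   [unconditioned shift]
  kisvilea (rule 3 does not apply)
  kisvilea → kisvilia   [vowel merger]
  kisvilia → kisvili   [apocope]
  giving Wikaien kisvili.
Only 'kisvili' matches the regular Wikaien development of *gisvileha.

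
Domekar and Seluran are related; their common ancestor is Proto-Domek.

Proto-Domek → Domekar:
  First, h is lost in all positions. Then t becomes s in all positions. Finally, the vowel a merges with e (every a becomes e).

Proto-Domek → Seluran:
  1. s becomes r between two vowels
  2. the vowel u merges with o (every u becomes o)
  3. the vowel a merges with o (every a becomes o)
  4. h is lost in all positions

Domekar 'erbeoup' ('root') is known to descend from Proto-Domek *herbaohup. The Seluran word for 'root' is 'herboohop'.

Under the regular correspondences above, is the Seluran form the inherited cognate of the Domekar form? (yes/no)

Derive the expected Seluran reflex of *herbaohup:
Seluran: *herbaohup > herbaohop > herboohop > erbooop  (by vowel merger, vowel merger, h-loss)
The regular Seluran reflex would be 'erbooop', but the attested form is 'herboohop'. The correspondence is irregular, so they are not cognates (the Seluran form has a different source).

no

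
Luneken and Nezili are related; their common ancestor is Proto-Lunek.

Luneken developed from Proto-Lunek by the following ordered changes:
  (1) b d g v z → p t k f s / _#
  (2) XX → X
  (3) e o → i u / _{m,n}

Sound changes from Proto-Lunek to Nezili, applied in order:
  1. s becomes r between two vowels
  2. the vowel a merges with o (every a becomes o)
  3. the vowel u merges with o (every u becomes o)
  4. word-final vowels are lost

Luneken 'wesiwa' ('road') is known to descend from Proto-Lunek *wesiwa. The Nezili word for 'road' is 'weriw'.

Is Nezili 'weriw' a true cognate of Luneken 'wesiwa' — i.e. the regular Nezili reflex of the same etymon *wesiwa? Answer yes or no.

Derive the expected Nezili reflex of *wesiwa:
Nezili: *wesiwa > weriwa > weriwo > weriw  (by rhotacism, vowel merger, apocope)
Nezili 'weriw' matches the regular reflex exactly, so the pair is cognate.

yes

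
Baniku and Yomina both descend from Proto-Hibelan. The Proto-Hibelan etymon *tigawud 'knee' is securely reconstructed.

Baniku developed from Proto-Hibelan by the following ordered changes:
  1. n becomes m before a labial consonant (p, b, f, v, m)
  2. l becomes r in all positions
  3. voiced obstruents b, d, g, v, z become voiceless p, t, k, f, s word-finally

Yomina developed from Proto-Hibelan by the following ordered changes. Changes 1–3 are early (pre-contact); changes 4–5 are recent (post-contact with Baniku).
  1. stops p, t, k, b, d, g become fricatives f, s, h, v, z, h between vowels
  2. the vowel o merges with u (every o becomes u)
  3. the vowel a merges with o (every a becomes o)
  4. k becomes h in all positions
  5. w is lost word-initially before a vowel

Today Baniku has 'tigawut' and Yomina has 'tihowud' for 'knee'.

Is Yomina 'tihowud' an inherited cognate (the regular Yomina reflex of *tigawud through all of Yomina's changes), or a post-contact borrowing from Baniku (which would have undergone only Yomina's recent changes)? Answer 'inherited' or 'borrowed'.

inherited

If inherited, *tigawud would pass through all of Yomina's changes:
Yomina: start from *tigawud.
  rule 1 (intervocalic lenition): tigawud → tihawud
  rule 2: no change — tihawud
  rule 3 (vowel merger): tihawud → tihowud
  rule 4: no change — tihowud
  rule 5: no change — tihowud
  ⇒ Yomina tihowud
If borrowed from Baniku 'tigawut' after the early changes, it would undergo only the recent ones:
  rule 4 (unconditioned shift): no change (tigawut)
  rule 5 (glide loss): no change (tigawut)
  ⇒ as a loan: tigawut
Yomina 'tihowud' matches the inherited outcome exactly, so it is an inherited cognate, not a loan.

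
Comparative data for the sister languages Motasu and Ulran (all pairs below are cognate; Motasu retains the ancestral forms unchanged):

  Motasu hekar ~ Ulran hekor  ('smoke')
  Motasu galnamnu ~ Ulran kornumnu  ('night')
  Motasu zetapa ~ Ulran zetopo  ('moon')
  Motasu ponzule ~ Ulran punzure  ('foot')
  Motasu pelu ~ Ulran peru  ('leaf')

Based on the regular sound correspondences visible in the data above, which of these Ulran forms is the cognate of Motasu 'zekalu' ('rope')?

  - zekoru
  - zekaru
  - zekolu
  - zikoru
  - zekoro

galnamnu ~ kornumnu — Motasu a corresponds to Ulran o after a consonant, before a consonant other than r, m, n, p, b, f, v.
pelu ~ peru — Motasu l corresponds to Ulran r between vowels (before a back vowel).
Applying these to Motasu 'zekalu':
  zekalu → zekolu   (a→o after a consonant, before a consonant other than r, m, n, p, b, f, v)
  zekolu → zekoru   (l→r between vowels (before a back vowel))
So the Ulran cognate is 'zekoru'.

zekoru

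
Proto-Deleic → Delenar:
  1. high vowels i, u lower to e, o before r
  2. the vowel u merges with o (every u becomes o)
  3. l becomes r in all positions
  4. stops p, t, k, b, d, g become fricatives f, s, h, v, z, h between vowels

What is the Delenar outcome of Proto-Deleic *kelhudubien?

kerhozovien

Delenar: *kelhudubien
  kelhudubien (rule 1 does not apply)
  kelhudubien → kelhodobien   [vowel merger]
  kelhodobien → kerhodobien   [unconditioned shift]
  kerhodobien → kerhozovien   [intervocalic lenition]
  giving Delenar kerhozovien.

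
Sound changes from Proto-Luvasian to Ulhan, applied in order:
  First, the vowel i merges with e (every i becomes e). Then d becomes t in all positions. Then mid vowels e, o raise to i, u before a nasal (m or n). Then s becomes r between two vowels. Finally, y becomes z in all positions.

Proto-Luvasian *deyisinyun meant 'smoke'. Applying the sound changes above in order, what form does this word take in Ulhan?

tezerinzun

Ulhan: *deyisinyun
  deyisinyun → deyesenyun   [vowel merger]
  deyesenyun → teyesenyun   [unconditioned shift]
  teyesenyun → teyesinyun   [pre-nasal raising]
  teyesinyun → teyerinyun   [rhotacism]
  teyerinyun → tezerinzun   [unconditioned shift]
  giving Ulhan tezerinzun.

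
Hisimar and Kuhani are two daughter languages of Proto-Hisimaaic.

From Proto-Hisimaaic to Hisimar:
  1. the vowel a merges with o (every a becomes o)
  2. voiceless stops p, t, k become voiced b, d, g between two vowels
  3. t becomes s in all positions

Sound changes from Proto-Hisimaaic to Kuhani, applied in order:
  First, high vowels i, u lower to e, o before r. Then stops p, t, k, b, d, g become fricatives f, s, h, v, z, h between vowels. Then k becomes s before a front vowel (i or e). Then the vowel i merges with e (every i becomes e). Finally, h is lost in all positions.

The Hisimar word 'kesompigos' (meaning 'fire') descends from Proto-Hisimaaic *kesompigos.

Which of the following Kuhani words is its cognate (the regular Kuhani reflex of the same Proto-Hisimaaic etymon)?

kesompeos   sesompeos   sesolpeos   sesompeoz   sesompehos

Kuhani: *kesompigos > kesompihos > sesompihos > sesompehos > sesompeos  (by intervocalic lenition, palatalisation, vowel merger, h-loss)
The other candidates each miss or misapply at least one Kuhani change.

sesompeos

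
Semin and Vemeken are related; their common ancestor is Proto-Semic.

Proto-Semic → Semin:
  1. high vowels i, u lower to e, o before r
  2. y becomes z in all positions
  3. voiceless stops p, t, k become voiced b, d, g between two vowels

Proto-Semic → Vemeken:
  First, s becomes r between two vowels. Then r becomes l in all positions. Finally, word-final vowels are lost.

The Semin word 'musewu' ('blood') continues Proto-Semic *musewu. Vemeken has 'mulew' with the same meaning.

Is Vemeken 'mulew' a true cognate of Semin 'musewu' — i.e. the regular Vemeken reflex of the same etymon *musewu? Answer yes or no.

yes

Derive the expected Vemeken reflex of *musewu:
Vemeken: start from *musewu.
  rule 1 (rhotacism): musewu → murewu
  rule 2 (unconditioned shift): murewu → mulewu
  rule 3 (apocope): mulewu → mulew
  ⇒ Vemeken mulew
Vemeken 'mulew' matches the regular reflex exactly, so the pair is cognate.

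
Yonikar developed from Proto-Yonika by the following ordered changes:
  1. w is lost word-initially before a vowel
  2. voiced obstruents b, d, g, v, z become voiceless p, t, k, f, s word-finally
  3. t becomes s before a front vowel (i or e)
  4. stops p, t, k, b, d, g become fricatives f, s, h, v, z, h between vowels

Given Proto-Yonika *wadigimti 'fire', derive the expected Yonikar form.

Yonikar: *wadigimti
  wadigimti → adigimti   [glide loss]
  adigimti (rule 2 does not apply)
  adigimti → adigimsi   [palatalisation]
  adigimsi → azihimsi   [intervocalic lenition]
  giving Yonikar azihimsi.

azihimsi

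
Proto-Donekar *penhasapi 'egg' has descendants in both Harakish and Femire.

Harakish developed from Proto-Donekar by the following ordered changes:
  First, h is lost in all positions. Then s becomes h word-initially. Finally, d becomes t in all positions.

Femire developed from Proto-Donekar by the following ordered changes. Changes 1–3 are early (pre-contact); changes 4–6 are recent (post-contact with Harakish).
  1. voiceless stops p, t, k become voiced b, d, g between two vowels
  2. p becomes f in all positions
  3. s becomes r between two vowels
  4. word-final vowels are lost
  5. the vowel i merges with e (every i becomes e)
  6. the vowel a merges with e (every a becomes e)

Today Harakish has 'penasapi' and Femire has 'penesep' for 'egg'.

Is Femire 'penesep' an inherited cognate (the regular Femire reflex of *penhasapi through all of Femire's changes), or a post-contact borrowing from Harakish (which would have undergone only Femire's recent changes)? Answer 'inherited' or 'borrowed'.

borrowed

If inherited, *penhasapi would pass through all of Femire's changes:
Femire: start from *penhasapi.
  rule 1 (intervocalic voicing): penhasapi → penhasabi
  rule 2 (unconditioned shift): penhasabi → fenhasabi
  rule 3 (rhotacism): fenhasabi → fenharabi
  rule 4 (apocope): fenharabi → fenharab
  rule 5: no change — fenharab
  rule 6 (vowel merger): fenharab → fenhereb
  ⇒ Femire fenhereb
If borrowed from Harakish 'penasapi' after the early changes, it would undergo only the recent ones:
  rule 4 (apocope): penasapi → penasap
  rule 5 (vowel merger): no change (penasap)
  rule 6 (vowel merger): penasap → penesep
  ⇒ as a loan: penesep
Femire 'penesep' matches the loan outcome 'penesep', not the inherited 'fenhereb' — it skipped the early Femire changes, so it was borrowed from Harakish.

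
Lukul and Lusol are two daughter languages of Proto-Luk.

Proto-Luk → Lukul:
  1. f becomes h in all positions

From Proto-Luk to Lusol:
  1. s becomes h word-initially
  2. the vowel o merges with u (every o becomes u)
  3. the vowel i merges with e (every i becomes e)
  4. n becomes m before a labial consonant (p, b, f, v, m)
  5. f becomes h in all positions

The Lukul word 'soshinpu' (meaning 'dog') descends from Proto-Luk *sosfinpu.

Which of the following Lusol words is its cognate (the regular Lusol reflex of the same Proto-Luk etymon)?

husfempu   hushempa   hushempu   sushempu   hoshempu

hushempu

Lusol: *sosfinpu > hosfinpu > husfinpu > husfenpu > husfempu > hushempu  (by debuccalisation, vowel merger, vowel merger, nasal place assimilation, unconditioned shift)
The other candidates each miss or misapply at least one Lusol change.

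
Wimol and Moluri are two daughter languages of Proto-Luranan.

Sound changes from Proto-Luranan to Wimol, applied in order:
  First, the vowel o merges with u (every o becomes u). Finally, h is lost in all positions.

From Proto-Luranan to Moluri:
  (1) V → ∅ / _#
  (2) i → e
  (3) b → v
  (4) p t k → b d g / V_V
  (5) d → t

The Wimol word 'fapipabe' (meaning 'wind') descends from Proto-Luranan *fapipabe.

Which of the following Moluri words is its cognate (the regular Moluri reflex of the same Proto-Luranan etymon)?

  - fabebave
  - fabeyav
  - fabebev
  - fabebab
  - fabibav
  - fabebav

Moluri: *fapipabe
  fapipabe → fapipab   [apocope]
  fapipab → fapepab   [vowel merger]
  fapepab → fapepav   [unconditioned shift]
  fapepav → fabebav   [intervocalic voicing]
  fabebav (rule 5 does not apply)
  giving Moluri fabebav.
Only 'fabebav' matches the regular Moluri development of *fapipabe.

fabebav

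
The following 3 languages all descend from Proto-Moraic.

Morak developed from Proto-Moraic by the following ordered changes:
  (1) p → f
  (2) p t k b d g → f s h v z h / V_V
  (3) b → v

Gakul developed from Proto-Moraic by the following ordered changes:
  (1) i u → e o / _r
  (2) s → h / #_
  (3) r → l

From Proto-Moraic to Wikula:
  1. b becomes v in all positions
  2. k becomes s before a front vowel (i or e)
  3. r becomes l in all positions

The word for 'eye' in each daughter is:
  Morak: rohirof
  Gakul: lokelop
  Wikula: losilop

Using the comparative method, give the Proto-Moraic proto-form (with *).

Position 5: Morak has r, Gakul has l, Wikula has l. Morak preserves r here (none of its changes turn any other segment into r), so the proto-segment is *r.
Position 4: Morak has i, Gakul has e, Wikula has i. Morak preserves i here (none of its changes turn any other segment into i), so the proto-segment is *i.
Verify the candidate proto-form against each daughter:
Morak: start from *rokirop.
  rule 1 (unconditioned shift): rokirop → rokirof
  rule 2 (intervocalic lenition): rokirof → rohirof
  rule 3: no change — rohirof
  ⇒ Morak rohirof
Gakul: *rokirop > rokerop > lokelop  (by pre-rhotic lowering, unconditioned shift)
Wikula: start from *rokirop.
  rule 1: no change — rokirop
  rule 2 (palatalisation): rokirop → rosirop
  rule 3 (unconditioned shift): rosirop → losilop
  ⇒ Wikula losilop
Only *rokirop yields all of Morak rohirof, Gakul lokelop, Wikula losilop.

*rokirop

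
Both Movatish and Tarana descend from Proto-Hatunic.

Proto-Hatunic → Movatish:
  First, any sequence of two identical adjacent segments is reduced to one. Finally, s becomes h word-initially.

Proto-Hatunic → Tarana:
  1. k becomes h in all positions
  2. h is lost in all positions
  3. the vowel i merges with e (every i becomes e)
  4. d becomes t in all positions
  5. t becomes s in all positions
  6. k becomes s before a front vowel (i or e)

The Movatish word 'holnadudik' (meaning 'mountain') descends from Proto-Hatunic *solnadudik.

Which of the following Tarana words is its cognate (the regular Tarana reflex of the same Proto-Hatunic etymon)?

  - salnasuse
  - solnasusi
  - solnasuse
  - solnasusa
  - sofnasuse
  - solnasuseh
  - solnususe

Tarana: *solnadudik
  solnadudik → solnadudih   [unconditioned shift]
  solnadudih → solnadudi   [h-loss]
  solnadudi → solnadude   [vowel merger]
  solnadude → solnatute   [unconditioned shift]
  solnatute → solnasuse   [unconditioned shift]
  solnasuse (rule 6 does not apply)
  giving Tarana solnasuse.
The other candidates each miss or misapply at least one Tarana change.

solnasuse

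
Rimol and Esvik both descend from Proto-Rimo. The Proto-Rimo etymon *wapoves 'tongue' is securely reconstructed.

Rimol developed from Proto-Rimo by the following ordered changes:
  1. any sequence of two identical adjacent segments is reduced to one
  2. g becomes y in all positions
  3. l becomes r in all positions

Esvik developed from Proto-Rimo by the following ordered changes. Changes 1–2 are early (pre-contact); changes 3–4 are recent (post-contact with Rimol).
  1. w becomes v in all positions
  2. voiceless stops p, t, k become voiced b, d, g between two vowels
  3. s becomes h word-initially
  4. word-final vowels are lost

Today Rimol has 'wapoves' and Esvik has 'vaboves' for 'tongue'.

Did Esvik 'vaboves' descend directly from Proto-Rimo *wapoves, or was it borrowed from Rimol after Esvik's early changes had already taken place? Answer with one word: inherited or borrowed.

inherited

If inherited, *wapoves would pass through all of Esvik's changes:
Esvik: *wapoves
  wapoves → vapoves   [unconditioned shift]
  vapoves → vaboves   [intervocalic voicing]
  vaboves (rule 3 does not apply)
  vaboves (rule 4 does not apply)
  giving Esvik vaboves.
If borrowed from Rimol 'wapoves' after the early changes, it would undergo only the recent ones:
  rule 3 (debuccalisation): no change (wapoves)
  rule 4 (apocope): no change (wapoves)
  ⇒ as a loan: wapoves
Esvik 'vaboves' matches the inherited outcome exactly, so it is an inherited cognate, not a loan.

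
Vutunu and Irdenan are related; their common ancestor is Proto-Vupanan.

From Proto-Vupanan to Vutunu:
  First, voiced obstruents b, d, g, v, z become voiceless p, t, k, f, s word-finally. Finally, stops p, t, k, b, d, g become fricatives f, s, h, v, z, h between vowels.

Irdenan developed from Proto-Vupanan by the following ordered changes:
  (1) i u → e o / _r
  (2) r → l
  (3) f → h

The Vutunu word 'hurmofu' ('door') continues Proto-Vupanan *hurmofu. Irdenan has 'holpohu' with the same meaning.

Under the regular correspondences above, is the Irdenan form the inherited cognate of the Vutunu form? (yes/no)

no

Derive the expected Irdenan reflex of *hurmofu:
Irdenan: *hurmofu
  hurmofu → hormofu   [pre-rhotic lowering]
  hormofu → holmofu   [unconditioned shift]
  holmofu → holmohu   [unconditioned shift]
  giving Irdenan holmohu.
The regular Irdenan reflex would be 'holmohu', but the attested form is 'holpohu'. The correspondence is irregular, so they are not cognates (the Irdenan form has a different source).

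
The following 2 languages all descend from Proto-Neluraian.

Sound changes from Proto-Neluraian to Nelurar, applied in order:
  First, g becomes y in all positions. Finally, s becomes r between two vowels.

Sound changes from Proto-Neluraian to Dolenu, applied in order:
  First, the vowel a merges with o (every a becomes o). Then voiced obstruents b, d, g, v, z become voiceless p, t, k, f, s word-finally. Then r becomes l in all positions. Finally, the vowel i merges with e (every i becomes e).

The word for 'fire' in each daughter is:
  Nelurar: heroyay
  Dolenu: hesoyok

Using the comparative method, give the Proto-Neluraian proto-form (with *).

Position 3: Nelurar has r, Dolenu has s. Taking the neighbouring segments as reconstructed: Nelurar r could go back to *s or *r; Dolenu s can only go back to *s — the one source consistent with every daughter is *s.
Position 7: Nelurar has y, Dolenu has k. Taking the neighbouring segments as reconstructed: Nelurar y could go back to *g or *y; Dolenu k could go back to *k or *g — the one source consistent with every daughter is *g.
Verify the candidate proto-form against each daughter:
Nelurar: start from *hesoyag.
  rule 1 (unconditioned shift): hesoyag → hesoyay
  rule 2 (rhotacism): hesoyay → heroyay
  ⇒ Nelurar heroyay
Dolenu: *hesoyag
  hesoyag → hesoyog   [vowel merger]
  hesoyog → hesoyok   [final devoicing]
  hesoyok (rule 3 does not apply)
  hesoyok (rule 4 does not apply)
  giving Dolenu hesoyok.
No other proto-form is consistent with every reflex, so the reconstruction is *hesoyag.

*hesoyag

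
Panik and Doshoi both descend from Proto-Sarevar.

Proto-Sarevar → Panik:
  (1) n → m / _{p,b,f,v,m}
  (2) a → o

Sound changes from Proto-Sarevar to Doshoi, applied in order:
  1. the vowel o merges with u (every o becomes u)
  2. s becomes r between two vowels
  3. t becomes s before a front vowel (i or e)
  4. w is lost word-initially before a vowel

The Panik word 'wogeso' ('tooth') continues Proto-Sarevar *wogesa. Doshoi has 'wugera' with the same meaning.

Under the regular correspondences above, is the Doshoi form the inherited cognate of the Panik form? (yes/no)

no

Derive the expected Doshoi reflex of *wogesa:
Doshoi: start from *wogesa.
  rule 1 (vowel merger): wogesa → wugesa
  rule 2 (rhotacism): wugesa → wugera
  rule 3: no change — wugera
  rule 4 (glide loss): wugera → ugera
  ⇒ Doshoi ugera
The regular Doshoi reflex would be 'ugera', but the attested form is 'wugera'. The correspondence is irregular, so they are not cognates (the Doshoi form has a different source).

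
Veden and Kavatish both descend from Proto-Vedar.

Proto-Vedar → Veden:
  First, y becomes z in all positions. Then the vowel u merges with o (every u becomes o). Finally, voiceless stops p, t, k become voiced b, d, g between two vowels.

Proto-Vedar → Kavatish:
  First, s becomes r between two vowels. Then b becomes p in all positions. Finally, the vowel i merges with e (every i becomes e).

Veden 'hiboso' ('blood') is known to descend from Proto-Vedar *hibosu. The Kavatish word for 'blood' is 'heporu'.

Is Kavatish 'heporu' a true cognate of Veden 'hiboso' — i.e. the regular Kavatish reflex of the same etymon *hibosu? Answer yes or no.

yes

Derive the expected Kavatish reflex of *hibosu:
Kavatish: *hibosu > hiboru > hiporu > heporu  (by rhotacism, unconditioned shift, vowel merger)
Kavatish 'heporu' matches the regular reflex exactly, so the pair is cognate.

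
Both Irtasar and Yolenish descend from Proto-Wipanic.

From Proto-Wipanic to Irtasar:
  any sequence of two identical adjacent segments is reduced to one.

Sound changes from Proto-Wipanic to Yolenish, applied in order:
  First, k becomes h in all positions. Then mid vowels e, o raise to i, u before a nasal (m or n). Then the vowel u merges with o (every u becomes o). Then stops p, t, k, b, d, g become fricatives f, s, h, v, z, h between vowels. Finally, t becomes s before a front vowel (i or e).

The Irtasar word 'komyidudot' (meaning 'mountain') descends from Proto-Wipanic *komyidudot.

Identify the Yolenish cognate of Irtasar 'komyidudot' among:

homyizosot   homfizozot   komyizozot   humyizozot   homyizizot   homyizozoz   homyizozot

homyizozot

Yolenish: *komyidudot
  komyidudot → homyidudot   [unconditioned shift]
  homyidudot → humyidudot   [pre-nasal raising]
  humyidudot → homyidodot   [vowel merger]
  homyidodot → homyizozot   [intervocalic lenition]
  homyizozot (rule 5 does not apply)
  giving Yolenish homyizozot.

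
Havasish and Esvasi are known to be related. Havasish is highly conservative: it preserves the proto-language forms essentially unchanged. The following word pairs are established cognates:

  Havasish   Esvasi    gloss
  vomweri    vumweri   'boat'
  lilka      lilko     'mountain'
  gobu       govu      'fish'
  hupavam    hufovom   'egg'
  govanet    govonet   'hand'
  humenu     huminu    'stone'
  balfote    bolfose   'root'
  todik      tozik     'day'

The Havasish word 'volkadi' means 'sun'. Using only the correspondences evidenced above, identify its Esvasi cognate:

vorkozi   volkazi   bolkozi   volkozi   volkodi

volkozi

balfote ~ bolfose — Havasish a corresponds to Esvasi o after a consonant, before a consonant other than r, m, n, p, b, f, v.
todik ~ tozik — Havasish d corresponds to Esvasi z between vowels (before a front vowel).
Applying these to Havasish 'volkadi':
  volkadi → volkodi   (a→o after a consonant, before a consonant other than r, m, n, p, b, f, v)
  volkodi → volkozi   (d→z between vowels (before a front vowel))
So the Esvasi cognate is 'volkozi'.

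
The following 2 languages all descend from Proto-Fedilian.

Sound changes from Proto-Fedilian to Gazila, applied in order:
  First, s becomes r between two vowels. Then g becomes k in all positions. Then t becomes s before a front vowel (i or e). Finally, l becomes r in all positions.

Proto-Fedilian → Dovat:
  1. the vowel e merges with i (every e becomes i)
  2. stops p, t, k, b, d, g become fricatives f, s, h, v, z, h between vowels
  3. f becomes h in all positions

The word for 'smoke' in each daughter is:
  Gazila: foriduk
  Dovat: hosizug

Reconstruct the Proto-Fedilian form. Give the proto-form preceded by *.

*fosidug

Position 3: Gazila has r, Dovat has s. Taking the neighbouring segments as reconstructed: Gazila r could go back to *s or *l or *r; Dovat s could go back to *t or *s — the one source consistent with every daughter is *s.
Position 7: Gazila has k, Dovat has g. Dovat preserves g here (none of its changes turn any other segment into g), so the proto-segment is *g.
Verify the candidate proto-form against each daughter:
Gazila: *fosidug
  fosidug → foridug   [rhotacism]
  foridug → foriduk   [unconditioned shift]
  foriduk (rule 3 does not apply)
  foriduk (rule 4 does not apply)
  giving Gazila foriduk.
Dovat: *fosidug > fosizug > hosizug  (by intervocalic lenition, unconditioned shift)
Only *fosidug yields all of Gazila foriduk, Dovat hosizug.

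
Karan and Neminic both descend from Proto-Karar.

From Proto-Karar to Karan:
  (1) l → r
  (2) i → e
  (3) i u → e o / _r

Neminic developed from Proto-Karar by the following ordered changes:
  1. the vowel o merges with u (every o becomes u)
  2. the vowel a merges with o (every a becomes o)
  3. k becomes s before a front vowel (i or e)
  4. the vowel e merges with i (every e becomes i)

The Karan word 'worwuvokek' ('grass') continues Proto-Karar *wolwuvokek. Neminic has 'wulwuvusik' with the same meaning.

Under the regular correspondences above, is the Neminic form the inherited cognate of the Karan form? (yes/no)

Derive the expected Neminic reflex of *wolwuvokek:
Neminic: *wolwuvokek > wulwuvukek > wulwuvusek > wulwuvusik  (by vowel merger, palatalisation, vowel merger)
Neminic 'wulwuvusik' matches the regular reflex exactly, so the pair is cognate.

yes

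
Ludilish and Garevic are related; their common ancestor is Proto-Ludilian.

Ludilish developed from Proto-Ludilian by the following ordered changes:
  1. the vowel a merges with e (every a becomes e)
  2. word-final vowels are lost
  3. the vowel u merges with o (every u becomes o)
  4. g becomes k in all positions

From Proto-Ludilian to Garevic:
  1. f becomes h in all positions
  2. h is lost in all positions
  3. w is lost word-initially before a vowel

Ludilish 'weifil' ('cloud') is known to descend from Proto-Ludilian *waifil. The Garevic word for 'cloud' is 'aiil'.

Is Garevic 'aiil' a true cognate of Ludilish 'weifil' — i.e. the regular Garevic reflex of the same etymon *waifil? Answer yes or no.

yes

Derive the expected Garevic reflex of *waifil:
Garevic: *waifil > waihil > waiil > aiil  (by unconditioned shift, h-loss, glide loss)
Garevic 'aiil' matches the regular reflex exactly, so the pair is cognate.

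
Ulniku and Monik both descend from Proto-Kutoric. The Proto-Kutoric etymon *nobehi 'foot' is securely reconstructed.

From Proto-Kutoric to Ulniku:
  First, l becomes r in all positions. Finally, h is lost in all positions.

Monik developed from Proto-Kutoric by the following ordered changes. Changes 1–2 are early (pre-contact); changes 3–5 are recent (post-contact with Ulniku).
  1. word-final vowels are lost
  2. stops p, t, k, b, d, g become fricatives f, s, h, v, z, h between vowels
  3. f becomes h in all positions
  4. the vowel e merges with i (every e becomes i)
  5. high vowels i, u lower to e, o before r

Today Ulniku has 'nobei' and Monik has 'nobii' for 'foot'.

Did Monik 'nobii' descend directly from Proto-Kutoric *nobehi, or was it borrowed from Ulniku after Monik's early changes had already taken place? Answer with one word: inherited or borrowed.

If inherited, *nobehi would pass through all of Monik's changes:
Monik: start from *nobehi.
  rule 1 (apocope): nobehi → nobeh
  rule 2 (intervocalic lenition): nobeh → noveh
  rule 3: no change — noveh
  rule 4 (vowel merger): noveh → novih
  rule 5: no change — novih
  ⇒ Monik novih
If borrowed from Ulniku 'nobei' after the early changes, it would undergo only the recent ones:
  rule 3 (unconditioned shift): no change (nobei)
  rule 4 (vowel merger): nobei → nobii
  rule 5 (pre-rhotic lowering): no change (nobii)
  ⇒ as a loan: nobii
Monik 'nobii' matches the loan outcome 'nobii', not the inherited 'novih' — it skipped the early Monik changes, so it was borrowed from Ulniku.

borrowed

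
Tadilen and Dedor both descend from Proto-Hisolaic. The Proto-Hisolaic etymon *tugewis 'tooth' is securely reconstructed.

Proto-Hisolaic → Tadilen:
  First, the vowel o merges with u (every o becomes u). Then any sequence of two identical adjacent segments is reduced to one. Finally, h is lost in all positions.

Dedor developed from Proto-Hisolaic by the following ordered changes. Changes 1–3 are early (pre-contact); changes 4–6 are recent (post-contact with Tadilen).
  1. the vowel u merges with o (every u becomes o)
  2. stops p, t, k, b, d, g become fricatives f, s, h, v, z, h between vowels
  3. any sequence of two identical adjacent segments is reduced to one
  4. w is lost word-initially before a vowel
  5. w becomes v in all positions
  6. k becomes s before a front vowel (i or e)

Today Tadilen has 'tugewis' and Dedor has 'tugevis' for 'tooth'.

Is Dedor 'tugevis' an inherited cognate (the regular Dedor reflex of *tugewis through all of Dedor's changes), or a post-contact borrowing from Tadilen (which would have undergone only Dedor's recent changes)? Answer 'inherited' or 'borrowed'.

borrowed

If inherited, *tugewis would pass through all of Dedor's changes:
Dedor: *tugewis
  tugewis → togewis   [vowel merger]
  togewis → tohewis   [intervocalic lenition]
  tohewis (rule 3 does not apply)
  tohewis (rule 4 does not apply)
  tohewis → tohevis   [unconditioned shift]
  tohevis (rule 6 does not apply)
  giving Dedor tohevis.
If borrowed from Tadilen 'tugewis' after the early changes, it would undergo only the recent ones:
  rule 4 (glide loss): no change (tugewis)
  rule 5 (unconditioned shift): tugewis → tugevis
  rule 6 (palatalisation): no change (tugevis)
  ⇒ as a loan: tugevis
Dedor 'tugevis' matches the loan outcome 'tugevis', not the inherited 'tohevis' — it skipped the early Dedor changes, so it was borrowed from Tadilen.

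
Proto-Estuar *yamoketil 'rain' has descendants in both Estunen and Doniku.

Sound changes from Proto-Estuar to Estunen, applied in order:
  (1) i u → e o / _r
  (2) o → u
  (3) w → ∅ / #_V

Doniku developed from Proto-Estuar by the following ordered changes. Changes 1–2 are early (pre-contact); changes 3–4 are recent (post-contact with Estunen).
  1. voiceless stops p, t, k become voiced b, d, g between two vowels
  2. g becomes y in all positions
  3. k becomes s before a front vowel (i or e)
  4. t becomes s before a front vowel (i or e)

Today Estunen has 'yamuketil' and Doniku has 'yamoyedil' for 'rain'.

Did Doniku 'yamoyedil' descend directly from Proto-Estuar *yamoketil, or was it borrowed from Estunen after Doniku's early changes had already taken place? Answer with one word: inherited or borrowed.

inherited

If inherited, *yamoketil would pass through all of Doniku's changes:
Doniku: start from *yamoketil.
  rule 1 (intervocalic voicing): yamoketil → yamogedil
  rule 2 (unconditioned shift): yamogedil → yamoyedil
  rule 3: no change — yamoyedil
  rule 4: no change — yamoyedil
  ⇒ Doniku yamoyedil
If borrowed from Estunen 'yamuketil' after the early changes, it would undergo only the recent ones:
  rule 3 (palatalisation): yamuketil → yamusetil
  rule 4 (palatalisation): yamusetil → yamusesil
  ⇒ as a loan: yamusesil
Doniku 'yamoyedil' matches the inherited outcome exactly, so it is an inherited cognate, not a loan.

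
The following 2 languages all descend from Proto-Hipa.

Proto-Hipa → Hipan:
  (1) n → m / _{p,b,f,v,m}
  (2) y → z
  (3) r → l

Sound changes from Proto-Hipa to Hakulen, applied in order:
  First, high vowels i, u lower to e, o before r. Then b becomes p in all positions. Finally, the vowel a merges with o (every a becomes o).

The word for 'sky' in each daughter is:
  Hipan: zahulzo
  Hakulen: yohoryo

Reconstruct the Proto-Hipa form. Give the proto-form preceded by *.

Position 6: Hipan has z, Hakulen has y. Hakulen preserves y here (none of its changes turn any other segment into y), so the proto-segment is *y.
Position 5: Hipan has l, Hakulen has r. Hakulen preserves r here (none of its changes turn any other segment into r), so the proto-segment is *r.
Continuing position by position gives *yahuryo; check it forward:
Hipan: start from *yahuryo.
  rule 1: no change — yahuryo
  rule 2 (unconditioned shift): yahuryo → zahurzo
  rule 3 (unconditioned shift): zahurzo → zahulzo
  ⇒ Hipan zahulzo
Hakulen: *yahuryo > yahoryo > yohoryo  (by pre-rhotic lowering, vowel merger)
*yahuryo is the unique common source.

*yahuryo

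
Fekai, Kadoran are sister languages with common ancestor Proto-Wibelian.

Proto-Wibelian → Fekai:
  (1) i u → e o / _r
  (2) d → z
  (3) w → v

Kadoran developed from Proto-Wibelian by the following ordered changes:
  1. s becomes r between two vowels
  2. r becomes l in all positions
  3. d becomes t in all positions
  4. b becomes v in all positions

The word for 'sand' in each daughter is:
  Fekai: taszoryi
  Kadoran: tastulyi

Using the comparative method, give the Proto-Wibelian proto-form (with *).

Position 6: Fekai has r, Kadoran has l. Fekai preserves r here (none of its changes turn any other segment into r), so the proto-segment is *r.
Position 5: Fekai has o, Kadoran has u. Kadoran preserves u here (none of its changes turn any other segment into u), so the proto-segment is *u.
Verify the candidate proto-form against each daughter:
Fekai: start from *tasduryi.
  rule 1 (pre-rhotic lowering): tasduryi → tasdoryi
  rule 2 (unconditioned shift): tasdoryi → taszoryi
  rule 3: no change — taszoryi
  ⇒ Fekai taszoryi
Kadoran: *tasduryi > tasdulyi > tastulyi  (by unconditioned shift, unconditioned shift)
Only *tasduryi yields all of Fekai taszoryi, Kadoran tastulyi.

*tasduryi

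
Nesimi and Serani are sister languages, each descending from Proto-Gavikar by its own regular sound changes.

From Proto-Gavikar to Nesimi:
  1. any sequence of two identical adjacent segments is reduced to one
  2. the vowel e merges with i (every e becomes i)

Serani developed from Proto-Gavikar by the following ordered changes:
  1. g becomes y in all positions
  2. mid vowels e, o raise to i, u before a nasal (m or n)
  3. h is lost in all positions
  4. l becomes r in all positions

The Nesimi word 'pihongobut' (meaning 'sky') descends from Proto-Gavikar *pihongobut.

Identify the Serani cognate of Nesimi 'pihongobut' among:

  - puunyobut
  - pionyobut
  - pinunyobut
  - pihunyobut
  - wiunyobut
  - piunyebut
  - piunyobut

piunyobut

Serani: start from *pihongobut.
  rule 1 (unconditioned shift): pihongobut → pihonyobut
  rule 2 (pre-nasal raising): pihonyobut → pihunyobut
  rule 3 (h-loss): pihunyobut → piunyobut
  rule 4: no change — piunyobut
  ⇒ Serani piunyobut
Only 'piunyobut' matches the regular Serani development of *pihongobut.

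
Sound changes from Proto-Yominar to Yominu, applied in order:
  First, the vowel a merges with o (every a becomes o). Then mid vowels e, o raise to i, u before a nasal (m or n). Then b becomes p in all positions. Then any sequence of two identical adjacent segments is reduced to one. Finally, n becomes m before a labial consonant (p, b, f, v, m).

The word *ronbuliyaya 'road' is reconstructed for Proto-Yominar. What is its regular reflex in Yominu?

rumpuliyoyo

Yominu: start from *ronbuliyaya.
  rule 1 (vowel merger): ronbuliyaya → ronbuliyoyo
  rule 2 (pre-nasal raising): ronbuliyoyo → runbuliyoyo
  rule 3 (unconditioned shift): runbuliyoyo → runpuliyoyo
  rule 4: no change — runpuliyoyo
  rule 5 (nasal place assimilation): runpuliyoyo → rumpuliyoyo
  ⇒ Yominu rumpuliyoyo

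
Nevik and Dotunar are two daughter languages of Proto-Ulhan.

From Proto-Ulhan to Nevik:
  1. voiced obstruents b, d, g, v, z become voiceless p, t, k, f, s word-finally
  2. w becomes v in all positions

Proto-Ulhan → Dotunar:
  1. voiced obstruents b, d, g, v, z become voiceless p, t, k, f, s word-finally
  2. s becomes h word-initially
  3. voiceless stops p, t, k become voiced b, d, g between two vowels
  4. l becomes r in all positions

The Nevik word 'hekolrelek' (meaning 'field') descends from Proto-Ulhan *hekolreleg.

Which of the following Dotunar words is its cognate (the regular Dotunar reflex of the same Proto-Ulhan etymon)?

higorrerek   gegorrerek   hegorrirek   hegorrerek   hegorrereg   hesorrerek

Dotunar: *hekolreleg > hekolrelek > hegolrelek > hegorrerek  (by final devoicing, intervocalic voicing, unconditioned shift)

hegorrerek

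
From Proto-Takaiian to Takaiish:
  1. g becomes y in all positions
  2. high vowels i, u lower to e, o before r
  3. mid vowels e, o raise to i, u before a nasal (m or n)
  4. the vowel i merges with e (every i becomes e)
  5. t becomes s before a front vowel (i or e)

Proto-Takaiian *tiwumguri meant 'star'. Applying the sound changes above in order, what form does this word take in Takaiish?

sewumyore

Takaiish: start from *tiwumguri.
  rule 1 (unconditioned shift): tiwumguri → tiwumyuri
  rule 2 (pre-rhotic lowering): tiwumyuri → tiwumyori
  rule 3: no change — tiwumyori
  rule 4 (vowel merger): tiwumyori → tewumyore
  rule 5 (palatalisation): tewumyore → sewumyore
  ⇒ Takaiish sewumyore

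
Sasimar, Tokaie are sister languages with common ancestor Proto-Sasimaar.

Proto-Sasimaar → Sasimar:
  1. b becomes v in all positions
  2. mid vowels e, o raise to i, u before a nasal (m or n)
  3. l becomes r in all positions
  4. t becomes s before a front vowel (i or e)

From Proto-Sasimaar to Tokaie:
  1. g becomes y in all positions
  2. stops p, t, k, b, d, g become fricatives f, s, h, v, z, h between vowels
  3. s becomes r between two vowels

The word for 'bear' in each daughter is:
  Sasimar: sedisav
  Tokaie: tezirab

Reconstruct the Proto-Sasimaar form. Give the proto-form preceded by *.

*tedisab

Position 3: Sasimar has d, Tokaie has z. Sasimar preserves d here (none of its changes turn any other segment into d), so the proto-segment is *d.
Position 7: Sasimar has v, Tokaie has b. Tokaie preserves b here (none of its changes turn any other segment into b), so the proto-segment is *b.
Continuing position by position gives *tedisab; check it forward:
Sasimar: *tedisab
  tedisab → tedisav   [unconditioned shift]
  tedisav (rule 2 does not apply)
  tedisav (rule 3 does not apply)
  tedisav → sedisav   [palatalisation]
  giving Sasimar sedisav.
Tokaie: *tedisab > tezisab > tezirab  (by intervocalic lenition, rhotacism)
No other proto-form is consistent with every reflex, so the reconstruction is *tedisab.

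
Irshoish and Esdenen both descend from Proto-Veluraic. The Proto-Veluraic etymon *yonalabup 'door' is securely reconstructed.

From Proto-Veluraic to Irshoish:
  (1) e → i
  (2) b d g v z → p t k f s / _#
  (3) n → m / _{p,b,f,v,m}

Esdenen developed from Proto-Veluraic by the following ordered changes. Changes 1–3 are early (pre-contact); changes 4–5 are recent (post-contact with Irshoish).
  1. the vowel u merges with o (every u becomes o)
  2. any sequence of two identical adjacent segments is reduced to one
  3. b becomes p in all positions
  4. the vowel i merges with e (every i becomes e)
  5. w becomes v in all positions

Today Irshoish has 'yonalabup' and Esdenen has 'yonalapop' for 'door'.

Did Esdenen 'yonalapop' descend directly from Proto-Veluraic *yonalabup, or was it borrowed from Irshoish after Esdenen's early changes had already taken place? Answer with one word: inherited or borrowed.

If inherited, *yonalabup would pass through all of Esdenen's changes:
Esdenen: start from *yonalabup.
  rule 1 (vowel merger): yonalabup → yonalabop
  rule 2: no change — yonalabop
  rule 3 (unconditioned shift): yonalabop → yonalapop
  rule 4: no change — yonalapop
  rule 5: no change — yonalapop
  ⇒ Esdenen yonalapop
If borrowed from Irshoish 'yonalabup' after the early changes, it would undergo only the recent ones:
  rule 4 (vowel merger): no change (yonalabup)
  rule 5 (unconditioned shift): no change (yonalabup)
  ⇒ as a loan: yonalabup
Esdenen 'yonalapop' matches the inherited outcome exactly, so it is an inherited cognate, not a loan.

inherited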